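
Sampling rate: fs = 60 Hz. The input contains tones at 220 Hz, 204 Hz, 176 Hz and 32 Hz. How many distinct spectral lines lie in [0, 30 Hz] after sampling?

4

fs/2 = 30 Hz.
220 Hz mod fs = 40 Hz.
40 Hz > fs/2 = 30 Hz, folds to fs − 40 Hz = 20 Hz.
204 Hz mod fs = 24 Hz.
24 Hz ≤ fs/2 = 30 Hz, appears at 24 Hz.
176 Hz mod fs = 56 Hz.
56 Hz > fs/2 = 30 Hz, folds to fs − 56 Hz = 4 Hz.
32 Hz > fs/2 = 30 Hz, folds to fs − 32 Hz = 28 Hz.
Distinct values: {4 Hz, 20 Hz, 24 Hz, 28 Hz} → 4.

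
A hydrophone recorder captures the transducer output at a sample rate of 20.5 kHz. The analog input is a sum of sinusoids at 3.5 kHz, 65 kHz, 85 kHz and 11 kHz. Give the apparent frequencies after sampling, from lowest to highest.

fs/2 = 10.25 kHz.
3.5 kHz ≤ fs/2 = 10.25 kHz, passes unchanged.
65 kHz mod fs = 3.5 kHz.
3.5 kHz ≤ fs/2 = 10.25 kHz, appears at 3.5 kHz.
85 kHz mod fs = 3 kHz.
3 kHz ≤ fs/2 = 10.25 kHz, appears at 3 kHz.
11 kHz > fs/2 = 10.25 kHz, folds to fs − 11 kHz = 9.5 kHz.
Distinct values: {3 kHz, 3.5 kHz, 9.5 kHz}.

3 kHz, 3.5 kHz, 9.5 kHz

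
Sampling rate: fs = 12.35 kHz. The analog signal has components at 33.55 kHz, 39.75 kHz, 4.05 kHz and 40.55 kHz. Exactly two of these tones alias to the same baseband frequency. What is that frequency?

3.5 kHz

fs/2 = 6.175 kHz.
33.55 kHz mod fs = 8.85 kHz.
8.85 kHz > fs/2 = 6.175 kHz, folds to fs − 8.85 kHz = 3.5 kHz.
39.75 kHz mod fs = 2.7 kHz.
2.7 kHz ≤ fs/2 = 6.175 kHz, appears at 2.7 kHz.
4.05 kHz ≤ fs/2 = 6.175 kHz, passes unchanged.
40.55 kHz mod fs = 3.5 kHz.
3.5 kHz ≤ fs/2 = 6.175 kHz, appears at 3.5 kHz.
33.55 kHz and 40.55 kHz both map to 3.5 kHz.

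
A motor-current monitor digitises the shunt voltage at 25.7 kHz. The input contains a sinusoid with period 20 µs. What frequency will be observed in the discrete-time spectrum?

T = 20 µs → f = 1/T = 50 kHz.
50 kHz mod fs = 24.3 kHz.
24.3 kHz > fs/2 = 12.85 kHz, folds to fs − 24.3 kHz = 1.4 kHz.

1.4 kHz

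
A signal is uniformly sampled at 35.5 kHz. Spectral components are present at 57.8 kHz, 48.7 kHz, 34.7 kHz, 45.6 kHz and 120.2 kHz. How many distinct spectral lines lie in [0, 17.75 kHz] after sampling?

4

fs/2 = 17.75 kHz.
57.8 kHz mod fs = 22.3 kHz.
22.3 kHz > fs/2 = 17.75 kHz, folds to fs − 22.3 kHz = 13.2 kHz.
48.7 kHz mod fs = 13.2 kHz.
13.2 kHz ≤ fs/2 = 17.75 kHz, appears at 13.2 kHz.
34.7 kHz > fs/2 = 17.75 kHz, folds to fs − 34.7 kHz = 0.8 kHz.
45.6 kHz mod fs = 10.1 kHz.
10.1 kHz ≤ fs/2 = 17.75 kHz, appears at 10.1 kHz.
120.2 kHz mod fs = 13.7 kHz.
13.7 kHz ≤ fs/2 = 17.75 kHz, appears at 13.7 kHz.
Distinct values: {0.8 kHz, 10.1 kHz, 13.2 kHz, 13.7 kHz} → 4.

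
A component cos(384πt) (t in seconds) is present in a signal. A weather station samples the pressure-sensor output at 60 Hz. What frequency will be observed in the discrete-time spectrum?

ω = 384π rad/s → f = ω/(2π) = 192 Hz.
192 Hz mod fs = 12 Hz.
12 Hz ≤ fs/2 = 30 Hz, appears at 12 Hz.

12 Hz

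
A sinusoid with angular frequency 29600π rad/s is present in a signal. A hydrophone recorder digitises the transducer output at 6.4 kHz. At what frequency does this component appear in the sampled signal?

2 kHz

ω = 29600π rad/s → f = ω/(2π) = 14800 Hz = 14.8 kHz.
14.8 kHz mod fs = 2 kHz.
2 kHz ≤ fs/2 = 3.2 kHz, appears at 2 kHz.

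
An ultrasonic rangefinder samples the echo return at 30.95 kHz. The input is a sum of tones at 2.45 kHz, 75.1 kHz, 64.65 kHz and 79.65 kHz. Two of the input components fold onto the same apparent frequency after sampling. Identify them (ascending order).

75.1 kHz, 79.65 kHz

fs/2 = 15.475 kHz.
2.45 kHz ≤ fs/2 = 15.475 kHz, passes unchanged.
75.1 kHz mod fs = 13.2 kHz.
13.2 kHz ≤ fs/2 = 15.475 kHz, appears at 13.2 kHz.
64.65 kHz mod fs = 2.75 kHz.
2.75 kHz ≤ fs/2 = 15.475 kHz, appears at 2.75 kHz.
79.65 kHz mod fs = 17.75 kHz.
17.75 kHz > fs/2 = 15.475 kHz, folds to fs − 17.75 kHz = 13.2 kHz.
75.1 kHz and 79.65 kHz both map to 13.2 kHz.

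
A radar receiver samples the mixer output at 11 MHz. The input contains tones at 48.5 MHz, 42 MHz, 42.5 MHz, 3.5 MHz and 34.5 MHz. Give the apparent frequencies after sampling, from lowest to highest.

fs/2 = 5.5 MHz.
48.5 MHz mod fs = 4.5 MHz.
4.5 MHz ≤ fs/2 = 5.5 MHz, appears at 4.5 MHz.
42 MHz mod fs = 9 MHz.
9 MHz > fs/2 = 5.5 MHz, folds to fs − 9 MHz = 2 MHz.
42.5 MHz mod fs = 9.5 MHz.
9.5 MHz > fs/2 = 5.5 MHz, folds to fs − 9.5 MHz = 1.5 MHz.
3.5 MHz ≤ fs/2 = 5.5 MHz, passes unchanged.
34.5 MHz mod fs = 1.5 MHz.
1.5 MHz ≤ fs/2 = 5.5 MHz, appears at 1.5 MHz.
Distinct values: {1.5 MHz, 2 MHz, 3.5 MHz, 4.5 MHz}.

1.5 MHz, 2 MHz, 3.5 MHz, 4.5 MHz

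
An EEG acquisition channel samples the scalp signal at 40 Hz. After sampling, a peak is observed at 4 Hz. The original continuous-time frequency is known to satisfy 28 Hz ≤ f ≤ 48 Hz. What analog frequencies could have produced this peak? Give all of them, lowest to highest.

Frequencies that alias to 4 Hz are k·fs ± 4 Hz for integer k ≥ 0.
k=0: 4 Hz.
k=1: 36 Hz, 44 Hz.
k=2: 76 Hz, 84 Hz.
Within [28 Hz, 48 Hz]: 36 Hz, 44 Hz.

36 Hz, 44 Hz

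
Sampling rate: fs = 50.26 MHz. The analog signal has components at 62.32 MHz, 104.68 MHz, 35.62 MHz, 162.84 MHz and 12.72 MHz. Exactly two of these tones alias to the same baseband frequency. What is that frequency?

12.06 MHz

fs/2 = 25.13 MHz.
62.32 MHz mod fs = 12.06 MHz.
12.06 MHz ≤ fs/2 = 25.13 MHz, appears at 12.06 MHz.
104.68 MHz mod fs = 4.16 MHz.
4.16 MHz ≤ fs/2 = 25.13 MHz, appears at 4.16 MHz.
35.62 MHz > fs/2 = 25.13 MHz, folds to fs − 35.62 MHz = 14.64 MHz.
162.84 MHz mod fs = 12.06 MHz.
12.06 MHz ≤ fs/2 = 25.13 MHz, appears at 12.06 MHz.
12.72 MHz ≤ fs/2 = 25.13 MHz, passes unchanged.
62.32 MHz and 162.84 MHz both map to 12.06 MHz.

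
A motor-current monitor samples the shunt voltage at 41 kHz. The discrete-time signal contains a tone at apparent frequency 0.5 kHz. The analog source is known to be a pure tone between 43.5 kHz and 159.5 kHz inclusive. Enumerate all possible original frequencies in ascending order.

Frequencies that alias to 0.5 kHz are k·fs ± 0.5 kHz for integer k ≥ 0.
k=0: 0.5 kHz.
k=1: 40.5 kHz, 41.5 kHz.
k=2: 81.5 kHz, 82.5 kHz.
k=3: 122.5 kHz, 123.5 kHz.
k=4: 163.5 kHz, 164.5 kHz.
Within [43.5 kHz, 159.5 kHz]: 81.5 kHz, 82.5 kHz, 122.5 kHz, 123.5 kHz.

81.5 kHz, 82.5 kHz, 122.5 kHz, 123.5 kHz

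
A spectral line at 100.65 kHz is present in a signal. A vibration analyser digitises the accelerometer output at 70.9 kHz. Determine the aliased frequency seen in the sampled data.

100.65 kHz mod fs = 29.75 kHz.
29.75 kHz ≤ fs/2 = 35.45 kHz, appears at 29.75 kHz.

29.75 kHz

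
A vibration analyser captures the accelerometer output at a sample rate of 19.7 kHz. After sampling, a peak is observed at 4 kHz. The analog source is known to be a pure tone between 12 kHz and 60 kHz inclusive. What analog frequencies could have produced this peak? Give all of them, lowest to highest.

Frequencies that alias to 4 kHz are k·fs ± 4 kHz for integer k ≥ 0.
k=0: 4 kHz.
k=1: 15.7 kHz, 23.7 kHz.
k=2: 35.4 kHz, 43.4 kHz.
k=3: 55.1 kHz, 63.1 kHz.
k=4: 74.8 kHz, 82.8 kHz.
Within [12 kHz, 60 kHz]: 15.7 kHz, 23.7 kHz, 35.4 kHz, 43.4 kHz, 55.1 kHz.

15.7 kHz, 23.7 kHz, 35.4 kHz, 43.4 kHz, 55.1 kHz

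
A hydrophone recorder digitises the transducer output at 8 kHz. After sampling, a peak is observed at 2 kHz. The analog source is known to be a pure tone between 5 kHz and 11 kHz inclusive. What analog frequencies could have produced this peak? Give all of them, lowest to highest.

6 kHz, 10 kHz

Frequencies that alias to 2 kHz are k·fs ± 2 kHz for integer k ≥ 0.
k=0: 2 kHz.
k=1: 6 kHz, 10 kHz.
k=2: 14 kHz, 18 kHz.
Within [5 kHz, 11 kHz]: 6 kHz, 10 kHz.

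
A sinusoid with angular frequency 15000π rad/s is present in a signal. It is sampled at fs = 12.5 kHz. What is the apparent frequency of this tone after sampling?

ω = 15000π rad/s → f = ω/(2π) = 7500 Hz = 7.5 kHz.
7.5 kHz > fs/2 = 6.25 kHz, folds to fs − 7.5 kHz = 5 kHz.

5 kHz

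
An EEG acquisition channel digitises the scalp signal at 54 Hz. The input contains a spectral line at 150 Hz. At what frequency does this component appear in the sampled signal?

150 Hz mod fs = 42 Hz.
42 Hz > fs/2 = 27 Hz, folds to fs − 42 Hz = 12 Hz.

12 Hz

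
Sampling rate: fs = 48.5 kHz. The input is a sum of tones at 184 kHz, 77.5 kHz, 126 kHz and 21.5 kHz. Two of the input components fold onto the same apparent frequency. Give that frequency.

fs/2 = 24.25 kHz.
184 kHz mod fs = 38.5 kHz.
38.5 kHz > fs/2 = 24.25 kHz, folds to fs − 38.5 kHz = 10 kHz.
77.5 kHz mod fs = 29 kHz.
29 kHz > fs/2 = 24.25 kHz, folds to fs − 29 kHz = 19.5 kHz.
126 kHz mod fs = 29 kHz.
29 kHz > fs/2 = 24.25 kHz, folds to fs − 29 kHz = 19.5 kHz.
21.5 kHz ≤ fs/2 = 24.25 kHz, passes unchanged.
77.5 kHz and 126 kHz both map to 19.5 kHz.

19.5 kHz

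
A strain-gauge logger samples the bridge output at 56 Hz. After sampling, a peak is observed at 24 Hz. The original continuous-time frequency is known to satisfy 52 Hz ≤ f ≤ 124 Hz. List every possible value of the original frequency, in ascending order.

80 Hz, 88 Hz

Frequencies that alias to 24 Hz are k·fs ± 24 Hz for integer k ≥ 0.
k=0: 24 Hz.
k=1: 32 Hz, 80 Hz.
k=2: 88 Hz, 136 Hz.
k=3: 144 Hz, 192 Hz.
Within [52 Hz, 124 Hz]: 80 Hz, 88 Hz.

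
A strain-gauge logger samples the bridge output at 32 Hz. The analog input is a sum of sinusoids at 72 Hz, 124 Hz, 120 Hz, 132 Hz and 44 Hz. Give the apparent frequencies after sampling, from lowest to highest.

4 Hz, 8 Hz, 12 Hz

fs/2 = 16 Hz.
72 Hz mod fs = 8 Hz.
8 Hz ≤ fs/2 = 16 Hz, appears at 8 Hz.
124 Hz mod fs = 28 Hz.
28 Hz > fs/2 = 16 Hz, folds to fs − 28 Hz = 4 Hz.
120 Hz mod fs = 24 Hz.
24 Hz > fs/2 = 16 Hz, folds to fs − 24 Hz = 8 Hz.
132 Hz mod fs = 4 Hz.
4 Hz ≤ fs/2 = 16 Hz, appears at 4 Hz.
44 Hz mod fs = 12 Hz.
12 Hz ≤ fs/2 = 16 Hz, appears at 12 Hz.
Distinct values: {4 Hz, 8 Hz, 12 Hz}.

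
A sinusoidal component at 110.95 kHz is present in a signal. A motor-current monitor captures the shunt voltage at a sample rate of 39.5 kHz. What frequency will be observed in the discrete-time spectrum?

7.55 kHz

110.95 kHz mod fs = 31.95 kHz.
31.95 kHz > fs/2 = 19.75 kHz, folds to fs − 31.95 kHz = 7.55 kHz.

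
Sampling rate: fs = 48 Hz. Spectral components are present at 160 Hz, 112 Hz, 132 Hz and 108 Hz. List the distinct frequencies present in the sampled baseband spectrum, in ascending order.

12 Hz, 16 Hz

fs/2 = 24 Hz.
160 Hz mod fs = 16 Hz.
16 Hz ≤ fs/2 = 24 Hz, appears at 16 Hz.
112 Hz mod fs = 16 Hz.
16 Hz ≤ fs/2 = 24 Hz, appears at 16 Hz.
132 Hz mod fs = 36 Hz.
36 Hz > fs/2 = 24 Hz, folds to fs − 36 Hz = 12 Hz.
108 Hz mod fs = 12 Hz.
12 Hz ≤ fs/2 = 24 Hz, appears at 12 Hz.
Distinct values: {12 Hz, 16 Hz}.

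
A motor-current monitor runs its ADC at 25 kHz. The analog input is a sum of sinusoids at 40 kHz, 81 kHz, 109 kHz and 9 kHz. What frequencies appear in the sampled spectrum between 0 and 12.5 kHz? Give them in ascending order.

6 kHz, 9 kHz, 10 kHz

fs/2 = 12.5 kHz.
40 kHz mod fs = 15 kHz.
15 kHz > fs/2 = 12.5 kHz, folds to fs − 15 kHz = 10 kHz.
81 kHz mod fs = 6 kHz.
6 kHz ≤ fs/2 = 12.5 kHz, appears at 6 kHz.
109 kHz mod fs = 9 kHz.
9 kHz ≤ fs/2 = 12.5 kHz, appears at 9 kHz.
9 kHz ≤ fs/2 = 12.5 kHz, passes unchanged.
Distinct values: {6 kHz, 9 kHz, 10 kHz}.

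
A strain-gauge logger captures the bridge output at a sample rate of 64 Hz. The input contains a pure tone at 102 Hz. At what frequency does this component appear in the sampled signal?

26 Hz

102 Hz mod fs = 38 Hz.
38 Hz > fs/2 = 32 Hz, folds to fs − 38 Hz = 26 Hz.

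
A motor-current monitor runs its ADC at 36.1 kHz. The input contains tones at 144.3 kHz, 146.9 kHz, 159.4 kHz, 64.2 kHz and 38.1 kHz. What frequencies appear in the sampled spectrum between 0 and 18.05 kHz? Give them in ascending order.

fs/2 = 18.05 kHz.
144.3 kHz mod fs = 36 kHz.
36 kHz > fs/2 = 18.05 kHz, folds to fs − 36 kHz = 0.1 kHz.
146.9 kHz mod fs = 2.5 kHz.
2.5 kHz ≤ fs/2 = 18.05 kHz, appears at 2.5 kHz.
159.4 kHz mod fs = 15 kHz.
15 kHz ≤ fs/2 = 18.05 kHz, appears at 15 kHz.
64.2 kHz mod fs = 28.1 kHz.
28.1 kHz > fs/2 = 18.05 kHz, folds to fs − 28.1 kHz = 8 kHz.
38.1 kHz mod fs = 2 kHz.
2 kHz ≤ fs/2 = 18.05 kHz, appears at 2 kHz.
Distinct values: {0.1 kHz, 2 kHz, 2.5 kHz, 8 kHz, 15 kHz}.

0.1 kHz, 2 kHz, 2.5 kHz, 8 kHz, 15 kHz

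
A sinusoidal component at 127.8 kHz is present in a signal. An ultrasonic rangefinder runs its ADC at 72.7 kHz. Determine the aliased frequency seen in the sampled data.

127.8 kHz mod fs = 55.1 kHz.
55.1 kHz > fs/2 = 36.35 kHz, folds to fs − 55.1 kHz = 17.6 kHz.

17.6 kHz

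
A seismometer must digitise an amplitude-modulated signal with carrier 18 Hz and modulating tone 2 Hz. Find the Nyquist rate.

40 Hz

AM sidebands sit at fc ± fm = 16 Hz and 20 Hz.
Highest-frequency component: 20 Hz.
Nyquist rate = 2 × 20 Hz = 40 Hz.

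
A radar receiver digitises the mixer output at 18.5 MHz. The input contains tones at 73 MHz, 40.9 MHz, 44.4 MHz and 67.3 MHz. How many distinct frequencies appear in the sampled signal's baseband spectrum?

fs/2 = 9.25 MHz.
73 MHz mod fs = 17.5 MHz.
17.5 MHz > fs/2 = 9.25 MHz, folds to fs − 17.5 MHz = 1 MHz.
40.9 MHz mod fs = 3.9 MHz.
3.9 MHz ≤ fs/2 = 9.25 MHz, appears at 3.9 MHz.
44.4 MHz mod fs = 7.4 MHz.
7.4 MHz ≤ fs/2 = 9.25 MHz, appears at 7.4 MHz.
67.3 MHz mod fs = 11.8 MHz.
11.8 MHz > fs/2 = 9.25 MHz, folds to fs − 11.8 MHz = 6.7 MHz.
Distinct values: {1 MHz, 3.9 MHz, 6.7 MHz, 7.4 MHz} → 4.

4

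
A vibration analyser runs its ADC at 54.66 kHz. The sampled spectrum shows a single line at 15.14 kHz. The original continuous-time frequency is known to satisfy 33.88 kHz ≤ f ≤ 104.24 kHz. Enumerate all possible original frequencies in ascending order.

39.52 kHz, 69.8 kHz, 94.18 kHz

Frequencies that alias to 15.14 kHz are k·fs ± 15.14 kHz for integer k ≥ 0.
k=0: 15.14 kHz.
k=1: 39.52 kHz, 69.8 kHz.
k=2: 94.18 kHz, 124.46 kHz.
k=3: 148.84 kHz, 179.12 kHz.
Within [33.88 kHz, 104.24 kHz]: 39.52 kHz, 69.8 kHz, 94.18 kHz.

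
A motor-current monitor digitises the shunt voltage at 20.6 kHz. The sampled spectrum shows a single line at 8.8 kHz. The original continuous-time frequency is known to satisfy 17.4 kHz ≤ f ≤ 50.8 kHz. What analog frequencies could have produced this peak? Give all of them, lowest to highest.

Frequencies that alias to 8.8 kHz are k·fs ± 8.8 kHz for integer k ≥ 0.
k=0: 8.8 kHz.
k=1: 11.8 kHz, 29.4 kHz.
k=2: 32.4 kHz, 50 kHz.
k=3: 53 kHz, 70.6 kHz.
Within [17.4 kHz, 50.8 kHz]: 29.4 kHz, 32.4 kHz, 50 kHz.

29.4 kHz, 32.4 kHz, 50 kHz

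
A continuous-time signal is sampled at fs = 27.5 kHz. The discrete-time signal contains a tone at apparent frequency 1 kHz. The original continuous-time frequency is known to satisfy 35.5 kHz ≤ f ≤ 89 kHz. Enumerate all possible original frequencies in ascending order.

Frequencies that alias to 1 kHz are k·fs ± 1 kHz for integer k ≥ 0.
k=0: 1 kHz.
k=1: 26.5 kHz, 28.5 kHz.
k=2: 54 kHz, 56 kHz.
k=3: 81.5 kHz, 83.5 kHz.
k=4: 109 kHz, 111 kHz.
Within [35.5 kHz, 89 kHz]: 54 kHz, 56 kHz, 81.5 kHz, 83.5 kHz.

54 kHz, 56 kHz, 81.5 kHz, 83.5 kHz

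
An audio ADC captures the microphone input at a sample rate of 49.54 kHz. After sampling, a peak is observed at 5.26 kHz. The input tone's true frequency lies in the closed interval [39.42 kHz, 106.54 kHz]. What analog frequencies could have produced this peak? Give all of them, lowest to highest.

Frequencies that alias to 5.26 kHz are k·fs ± 5.26 kHz for integer k ≥ 0.
k=0: 5.26 kHz.
k=1: 44.28 kHz, 54.8 kHz.
k=2: 93.82 kHz, 104.34 kHz.
k=3: 143.36 kHz, 153.88 kHz.
Within [39.42 kHz, 106.54 kHz]: 44.28 kHz, 54.8 kHz, 93.82 kHz, 104.34 kHz.

44.28 kHz, 54.8 kHz, 93.82 kHz, 104.34 kHz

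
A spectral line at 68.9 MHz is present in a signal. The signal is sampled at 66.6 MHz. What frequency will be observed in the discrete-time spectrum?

2.3 MHz

68.9 MHz mod fs = 2.3 MHz.
2.3 MHz ≤ fs/2 = 33.3 MHz, appears at 2.3 MHz.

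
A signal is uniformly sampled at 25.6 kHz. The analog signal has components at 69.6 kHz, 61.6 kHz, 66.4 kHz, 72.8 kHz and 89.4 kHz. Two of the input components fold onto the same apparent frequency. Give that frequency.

10.4 kHz

fs/2 = 12.8 kHz.
69.6 kHz mod fs = 18.4 kHz.
18.4 kHz > fs/2 = 12.8 kHz, folds to fs − 18.4 kHz = 7.2 kHz.
61.6 kHz mod fs = 10.4 kHz.
10.4 kHz ≤ fs/2 = 12.8 kHz, appears at 10.4 kHz.
66.4 kHz mod fs = 15.2 kHz.
15.2 kHz > fs/2 = 12.8 kHz, folds to fs − 15.2 kHz = 10.4 kHz.
72.8 kHz mod fs = 21.6 kHz.
21.6 kHz > fs/2 = 12.8 kHz, folds to fs − 21.6 kHz = 4 kHz.
89.4 kHz mod fs = 12.6 kHz.
12.6 kHz ≤ fs/2 = 12.8 kHz, appears at 12.6 kHz.
61.6 kHz and 66.4 kHz both map to 10.4 kHz.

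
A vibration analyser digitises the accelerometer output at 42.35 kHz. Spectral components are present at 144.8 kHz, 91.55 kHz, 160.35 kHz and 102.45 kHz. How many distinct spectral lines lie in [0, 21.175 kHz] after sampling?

3

fs/2 = 21.175 kHz.
144.8 kHz mod fs = 17.75 kHz.
17.75 kHz ≤ fs/2 = 21.175 kHz, appears at 17.75 kHz.
91.55 kHz mod fs = 6.85 kHz.
6.85 kHz ≤ fs/2 = 21.175 kHz, appears at 6.85 kHz.
160.35 kHz mod fs = 33.3 kHz.
33.3 kHz > fs/2 = 21.175 kHz, folds to fs − 33.3 kHz = 9.05 kHz.
102.45 kHz mod fs = 17.75 kHz.
17.75 kHz ≤ fs/2 = 21.175 kHz, appears at 17.75 kHz.
Distinct values: {6.85 kHz, 9.05 kHz, 17.75 kHz} → 3.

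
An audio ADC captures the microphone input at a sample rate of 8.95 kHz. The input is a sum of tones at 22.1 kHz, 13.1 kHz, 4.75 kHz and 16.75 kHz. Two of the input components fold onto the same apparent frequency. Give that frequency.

4.2 kHz

fs/2 = 4.475 kHz.
22.1 kHz mod fs = 4.2 kHz.
4.2 kHz ≤ fs/2 = 4.475 kHz, appears at 4.2 kHz.
13.1 kHz mod fs = 4.15 kHz.
4.15 kHz ≤ fs/2 = 4.475 kHz, appears at 4.15 kHz.
4.75 kHz > fs/2 = 4.475 kHz, folds to fs − 4.75 kHz = 4.2 kHz.
16.75 kHz mod fs = 7.8 kHz.
7.8 kHz > fs/2 = 4.475 kHz, folds to fs − 7.8 kHz = 1.15 kHz.
4.75 kHz and 22.1 kHz both map to 4.2 kHz.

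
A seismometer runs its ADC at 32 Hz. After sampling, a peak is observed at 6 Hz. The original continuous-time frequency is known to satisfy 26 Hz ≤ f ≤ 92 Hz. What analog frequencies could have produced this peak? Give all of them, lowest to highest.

26 Hz, 38 Hz, 58 Hz, 70 Hz, 90 Hz

Frequencies that alias to 6 Hz are k·fs ± 6 Hz for integer k ≥ 0.
k=0: 6 Hz.
k=1: 26 Hz, 38 Hz.
k=2: 58 Hz, 70 Hz.
k=3: 90 Hz, 102 Hz.
k=4: 122 Hz, 134 Hz.
Within [26 Hz, 92 Hz]: 26 Hz, 38 Hz, 58 Hz, 70 Hz, 90 Hz.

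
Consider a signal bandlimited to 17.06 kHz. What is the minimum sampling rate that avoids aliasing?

34.12 kHz

Nyquist rate = 2 × 17.06 kHz = 34.12 kHz.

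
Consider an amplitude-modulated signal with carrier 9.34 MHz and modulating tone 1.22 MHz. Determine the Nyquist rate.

AM sidebands sit at fc ± fm = 8.12 MHz and 10.56 MHz.
Highest-frequency component: 10.56 MHz.
Nyquist rate = 2 × 10.56 MHz = 21.12 MHz.

21.12 MHz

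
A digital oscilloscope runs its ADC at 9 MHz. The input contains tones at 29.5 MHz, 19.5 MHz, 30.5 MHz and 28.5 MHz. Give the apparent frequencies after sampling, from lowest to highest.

fs/2 = 4.5 MHz.
29.5 MHz mod fs = 2.5 MHz.
2.5 MHz ≤ fs/2 = 4.5 MHz, appears at 2.5 MHz.
19.5 MHz mod fs = 1.5 MHz.
1.5 MHz ≤ fs/2 = 4.5 MHz, appears at 1.5 MHz.
30.5 MHz mod fs = 3.5 MHz.
3.5 MHz ≤ fs/2 = 4.5 MHz, appears at 3.5 MHz.
28.5 MHz mod fs = 1.5 MHz.
1.5 MHz ≤ fs/2 = 4.5 MHz, appears at 1.5 MHz.
Distinct values: {1.5 MHz, 2.5 MHz, 3.5 MHz}.

1.5 MHz, 2.5 MHz, 3.5 MHz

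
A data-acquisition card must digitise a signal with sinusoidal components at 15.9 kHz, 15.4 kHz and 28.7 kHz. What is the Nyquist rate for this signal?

Highest-frequency component: 28.7 kHz.
Nyquist rate = 2 × 28.7 kHz = 57.4 kHz.

57.4 kHz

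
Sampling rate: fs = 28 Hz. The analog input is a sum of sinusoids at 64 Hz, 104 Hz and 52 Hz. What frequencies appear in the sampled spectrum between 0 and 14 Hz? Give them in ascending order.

fs/2 = 14 Hz.
64 Hz mod fs = 8 Hz.
8 Hz ≤ fs/2 = 14 Hz, appears at 8 Hz.
104 Hz mod fs = 20 Hz.
20 Hz > fs/2 = 14 Hz, folds to fs − 20 Hz = 8 Hz.
52 Hz mod fs = 24 Hz.
24 Hz > fs/2 = 14 Hz, folds to fs − 24 Hz = 4 Hz.
Distinct values: {4 Hz, 8 Hz}.

4 Hz, 8 Hz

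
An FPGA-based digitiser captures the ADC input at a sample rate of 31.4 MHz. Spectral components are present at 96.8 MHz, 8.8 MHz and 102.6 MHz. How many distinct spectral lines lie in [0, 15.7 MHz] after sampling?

fs/2 = 15.7 MHz.
96.8 MHz mod fs = 2.6 MHz.
2.6 MHz ≤ fs/2 = 15.7 MHz, appears at 2.6 MHz.
8.8 MHz ≤ fs/2 = 15.7 MHz, passes unchanged.
102.6 MHz mod fs = 8.4 MHz.
8.4 MHz ≤ fs/2 = 15.7 MHz, appears at 8.4 MHz.
Distinct values: {2.6 MHz, 8.4 MHz, 8.8 MHz} → 3.

3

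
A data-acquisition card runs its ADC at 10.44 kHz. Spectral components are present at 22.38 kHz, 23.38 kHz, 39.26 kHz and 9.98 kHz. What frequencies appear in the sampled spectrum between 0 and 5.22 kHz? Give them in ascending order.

0.46 kHz, 1.5 kHz, 2.5 kHz

fs/2 = 5.22 kHz.
22.38 kHz mod fs = 1.5 kHz.
1.5 kHz ≤ fs/2 = 5.22 kHz, appears at 1.5 kHz.
23.38 kHz mod fs = 2.5 kHz.
2.5 kHz ≤ fs/2 = 5.22 kHz, appears at 2.5 kHz.
39.26 kHz mod fs = 7.94 kHz.
7.94 kHz > fs/2 = 5.22 kHz, folds to fs − 7.94 kHz = 2.5 kHz.
9.98 kHz > fs/2 = 5.22 kHz, folds to fs − 9.98 kHz = 0.46 kHz.
Distinct values: {0.46 kHz, 1.5 kHz, 2.5 kHz}.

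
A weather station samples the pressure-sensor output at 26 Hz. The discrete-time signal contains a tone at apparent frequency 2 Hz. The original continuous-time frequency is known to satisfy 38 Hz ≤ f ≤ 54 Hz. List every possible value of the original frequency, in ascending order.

50 Hz, 54 Hz

Frequencies that alias to 2 Hz are k·fs ± 2 Hz for integer k ≥ 0.
k=0: 2 Hz.
k=1: 24 Hz, 28 Hz.
k=2: 50 Hz, 54 Hz.
k=3: 76 Hz, 80 Hz.
Within [38 Hz, 54 Hz]: 50 Hz, 54 Hz.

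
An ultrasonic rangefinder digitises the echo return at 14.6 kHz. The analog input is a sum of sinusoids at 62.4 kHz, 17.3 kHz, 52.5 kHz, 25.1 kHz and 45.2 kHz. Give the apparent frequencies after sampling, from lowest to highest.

fs/2 = 7.3 kHz.
62.4 kHz mod fs = 4 kHz.
4 kHz ≤ fs/2 = 7.3 kHz, appears at 4 kHz.
17.3 kHz mod fs = 2.7 kHz.
2.7 kHz ≤ fs/2 = 7.3 kHz, appears at 2.7 kHz.
52.5 kHz mod fs = 8.7 kHz.
8.7 kHz > fs/2 = 7.3 kHz, folds to fs − 8.7 kHz = 5.9 kHz.
25.1 kHz mod fs = 10.5 kHz.
10.5 kHz > fs/2 = 7.3 kHz, folds to fs − 10.5 kHz = 4.1 kHz.
45.2 kHz mod fs = 1.4 kHz.
1.4 kHz ≤ fs/2 = 7.3 kHz, appears at 1.4 kHz.
Distinct values: {1.4 kHz, 2.7 kHz, 4 kHz, 4.1 kHz, 5.9 kHz}.

1.4 kHz, 2.7 kHz, 4 kHz, 4.1 kHz, 5.9 kHz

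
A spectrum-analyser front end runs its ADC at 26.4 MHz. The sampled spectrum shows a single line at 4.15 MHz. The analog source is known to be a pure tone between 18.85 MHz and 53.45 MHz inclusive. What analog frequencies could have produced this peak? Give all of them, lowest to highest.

22.25 MHz, 30.55 MHz, 48.65 MHz

Frequencies that alias to 4.15 MHz are k·fs ± 4.15 MHz for integer k ≥ 0.
k=0: 4.15 MHz.
k=1: 22.25 MHz, 30.55 MHz.
k=2: 48.65 MHz, 56.95 MHz.
k=3: 75.05 MHz, 83.35 MHz.
Within [18.85 MHz, 53.45 MHz]: 22.25 MHz, 30.55 MHz, 48.65 MHz.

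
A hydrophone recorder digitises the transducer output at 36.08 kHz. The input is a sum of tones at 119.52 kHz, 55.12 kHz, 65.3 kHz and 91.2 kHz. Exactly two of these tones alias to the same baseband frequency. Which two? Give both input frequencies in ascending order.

fs/2 = 18.04 kHz.
119.52 kHz mod fs = 11.28 kHz.
11.28 kHz ≤ fs/2 = 18.04 kHz, appears at 11.28 kHz.
55.12 kHz mod fs = 19.04 kHz.
19.04 kHz > fs/2 = 18.04 kHz, folds to fs − 19.04 kHz = 17.04 kHz.
65.3 kHz mod fs = 29.22 kHz.
29.22 kHz > fs/2 = 18.04 kHz, folds to fs − 29.22 kHz = 6.86 kHz.
91.2 kHz mod fs = 19.04 kHz.
19.04 kHz > fs/2 = 18.04 kHz, folds to fs − 19.04 kHz = 17.04 kHz.
55.12 kHz and 91.2 kHz both map to 17.04 kHz.

55.12 kHz, 91.2 kHz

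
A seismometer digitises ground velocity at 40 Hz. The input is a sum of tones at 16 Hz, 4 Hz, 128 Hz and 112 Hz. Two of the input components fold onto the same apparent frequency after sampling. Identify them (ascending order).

112 Hz, 128 Hz

fs/2 = 20 Hz.
16 Hz ≤ fs/2 = 20 Hz, passes unchanged.
4 Hz ≤ fs/2 = 20 Hz, passes unchanged.
128 Hz mod fs = 8 Hz.
8 Hz ≤ fs/2 = 20 Hz, appears at 8 Hz.
112 Hz mod fs = 32 Hz.
32 Hz > fs/2 = 20 Hz, folds to fs − 32 Hz = 8 Hz.
112 Hz and 128 Hz both map to 8 Hz.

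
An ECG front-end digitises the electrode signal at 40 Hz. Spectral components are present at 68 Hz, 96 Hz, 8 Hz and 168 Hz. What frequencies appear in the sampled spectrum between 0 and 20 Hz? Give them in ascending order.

fs/2 = 20 Hz.
68 Hz mod fs = 28 Hz.
28 Hz > fs/2 = 20 Hz, folds to fs − 28 Hz = 12 Hz.
96 Hz mod fs = 16 Hz.
16 Hz ≤ fs/2 = 20 Hz, appears at 16 Hz.
8 Hz ≤ fs/2 = 20 Hz, passes unchanged.
168 Hz mod fs = 8 Hz.
8 Hz ≤ fs/2 = 20 Hz, appears at 8 Hz.
Distinct values: {8 Hz, 12 Hz, 16 Hz}.

8 Hz, 12 Hz, 16 Hz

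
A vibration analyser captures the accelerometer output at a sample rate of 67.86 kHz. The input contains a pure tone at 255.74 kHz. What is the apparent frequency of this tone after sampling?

15.7 kHz

255.74 kHz mod fs = 52.16 kHz.
52.16 kHz > fs/2 = 33.93 kHz, folds to fs − 52.16 kHz = 15.7 kHz.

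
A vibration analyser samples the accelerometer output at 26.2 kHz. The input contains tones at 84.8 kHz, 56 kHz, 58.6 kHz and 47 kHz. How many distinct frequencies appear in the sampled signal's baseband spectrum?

fs/2 = 13.1 kHz.
84.8 kHz mod fs = 6.2 kHz.
6.2 kHz ≤ fs/2 = 13.1 kHz, appears at 6.2 kHz.
56 kHz mod fs = 3.6 kHz.
3.6 kHz ≤ fs/2 = 13.1 kHz, appears at 3.6 kHz.
58.6 kHz mod fs = 6.2 kHz.
6.2 kHz ≤ fs/2 = 13.1 kHz, appears at 6.2 kHz.
47 kHz mod fs = 20.8 kHz.
20.8 kHz > fs/2 = 13.1 kHz, folds to fs − 20.8 kHz = 5.4 kHz.
Distinct values: {3.6 kHz, 5.4 kHz, 6.2 kHz} → 3.

3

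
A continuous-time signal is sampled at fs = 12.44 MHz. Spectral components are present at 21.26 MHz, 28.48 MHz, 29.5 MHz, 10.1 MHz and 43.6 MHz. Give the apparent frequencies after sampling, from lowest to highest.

fs/2 = 6.22 MHz.
21.26 MHz mod fs = 8.82 MHz.
8.82 MHz > fs/2 = 6.22 MHz, folds to fs − 8.82 MHz = 3.62 MHz.
28.48 MHz mod fs = 3.6 MHz.
3.6 MHz ≤ fs/2 = 6.22 MHz, appears at 3.6 MHz.
29.5 MHz mod fs = 4.62 MHz.
4.62 MHz ≤ fs/2 = 6.22 MHz, appears at 4.62 MHz.
10.1 MHz > fs/2 = 6.22 MHz, folds to fs − 10.1 MHz = 2.34 MHz.
43.6 MHz mod fs = 6.28 MHz.
6.28 MHz > fs/2 = 6.22 MHz, folds to fs − 6.28 MHz = 6.16 MHz.
Distinct values: {2.34 MHz, 3.6 MHz, 3.62 MHz, 4.62 MHz, 6.16 MHz}.

2.34 MHz, 3.6 MHz, 3.62 MHz, 4.62 MHz, 6.16 MHz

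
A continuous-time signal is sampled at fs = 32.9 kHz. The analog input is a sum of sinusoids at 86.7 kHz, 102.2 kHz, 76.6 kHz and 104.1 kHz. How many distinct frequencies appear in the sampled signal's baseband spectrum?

4

fs/2 = 16.45 kHz.
86.7 kHz mod fs = 20.9 kHz.
20.9 kHz > fs/2 = 16.45 kHz, folds to fs − 20.9 kHz = 12 kHz.
102.2 kHz mod fs = 3.5 kHz.
3.5 kHz ≤ fs/2 = 16.45 kHz, appears at 3.5 kHz.
76.6 kHz mod fs = 10.8 kHz.
10.8 kHz ≤ fs/2 = 16.45 kHz, appears at 10.8 kHz.
104.1 kHz mod fs = 5.4 kHz.
5.4 kHz ≤ fs/2 = 16.45 kHz, appears at 5.4 kHz.
Distinct values: {3.5 kHz, 5.4 kHz, 10.8 kHz, 12 kHz} → 4.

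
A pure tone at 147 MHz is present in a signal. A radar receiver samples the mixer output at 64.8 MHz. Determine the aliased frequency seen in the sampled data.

147 MHz mod fs = 17.4 MHz.
17.4 MHz ≤ fs/2 = 32.4 MHz, appears at 17.4 MHz.

17.4 MHz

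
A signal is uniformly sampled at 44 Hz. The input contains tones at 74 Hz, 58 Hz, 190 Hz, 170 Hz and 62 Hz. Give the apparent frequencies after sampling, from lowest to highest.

6 Hz, 14 Hz, 18 Hz

fs/2 = 22 Hz.
74 Hz mod fs = 30 Hz.
30 Hz > fs/2 = 22 Hz, folds to fs − 30 Hz = 14 Hz.
58 Hz mod fs = 14 Hz.
14 Hz ≤ fs/2 = 22 Hz, appears at 14 Hz.
190 Hz mod fs = 14 Hz.
14 Hz ≤ fs/2 = 22 Hz, appears at 14 Hz.
170 Hz mod fs = 38 Hz.
38 Hz > fs/2 = 22 Hz, folds to fs − 38 Hz = 6 Hz.
62 Hz mod fs = 18 Hz.
18 Hz ≤ fs/2 = 22 Hz, appears at 18 Hz.
Distinct values: {6 Hz, 14 Hz, 18 Hz}.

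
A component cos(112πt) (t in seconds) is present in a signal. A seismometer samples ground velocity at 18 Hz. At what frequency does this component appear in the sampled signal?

2 Hz

ω = 112π rad/s → f = ω/(2π) = 56 Hz.
56 Hz mod fs = 2 Hz.
2 Hz ≤ fs/2 = 9 Hz, appears at 2 Hz.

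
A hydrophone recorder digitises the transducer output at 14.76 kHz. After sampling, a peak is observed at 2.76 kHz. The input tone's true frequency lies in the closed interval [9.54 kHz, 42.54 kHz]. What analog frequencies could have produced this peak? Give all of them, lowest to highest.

Frequencies that alias to 2.76 kHz are k·fs ± 2.76 kHz for integer k ≥ 0.
k=0: 2.76 kHz.
k=1: 12 kHz, 17.52 kHz.
k=2: 26.76 kHz, 32.28 kHz.
k=3: 41.52 kHz, 47.04 kHz.
k=4: 56.28 kHz, 61.8 kHz.
Within [9.54 kHz, 42.54 kHz]: 12 kHz, 17.52 kHz, 26.76 kHz, 32.28 kHz, 41.52 kHz.

12 kHz, 17.52 kHz, 26.76 kHz, 32.28 kHz, 41.52 kHz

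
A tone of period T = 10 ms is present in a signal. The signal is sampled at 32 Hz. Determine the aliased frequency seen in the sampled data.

4 Hz

T = 10 ms → f = 1/T = 100 Hz.
100 Hz mod fs = 4 Hz.
4 Hz ≤ fs/2 = 16 Hz, appears at 4 Hz.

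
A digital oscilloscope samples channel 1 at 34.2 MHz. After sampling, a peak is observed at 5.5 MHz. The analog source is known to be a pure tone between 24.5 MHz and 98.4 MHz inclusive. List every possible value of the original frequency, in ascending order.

Frequencies that alias to 5.5 MHz are k·fs ± 5.5 MHz for integer k ≥ 0.
k=0: 5.5 MHz.
k=1: 28.7 MHz, 39.7 MHz.
k=2: 62.9 MHz, 73.9 MHz.
k=3: 97.1 MHz, 108.1 MHz.
k=4: 131.3 MHz, 142.3 MHz.
Within [24.5 MHz, 98.4 MHz]: 28.7 MHz, 39.7 MHz, 62.9 MHz, 73.9 MHz, 97.1 MHz.

28.7 MHz, 39.7 MHz, 62.9 MHz, 73.9 MHz, 97.1 MHz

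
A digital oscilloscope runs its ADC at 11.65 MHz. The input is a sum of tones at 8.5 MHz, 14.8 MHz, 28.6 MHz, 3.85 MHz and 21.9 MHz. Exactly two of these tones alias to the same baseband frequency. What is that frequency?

fs/2 = 5.825 MHz.
8.5 MHz > fs/2 = 5.825 MHz, folds to fs − 8.5 MHz = 3.15 MHz.
14.8 MHz mod fs = 3.15 MHz.
3.15 MHz ≤ fs/2 = 5.825 MHz, appears at 3.15 MHz.
28.6 MHz mod fs = 5.3 MHz.
5.3 MHz ≤ fs/2 = 5.825 MHz, appears at 5.3 MHz.
3.85 MHz ≤ fs/2 = 5.825 MHz, passes unchanged.
21.9 MHz mod fs = 10.25 MHz.
10.25 MHz > fs/2 = 5.825 MHz, folds to fs − 10.25 MHz = 1.4 MHz.
8.5 MHz and 14.8 MHz both map to 3.15 MHz.

3.15 MHz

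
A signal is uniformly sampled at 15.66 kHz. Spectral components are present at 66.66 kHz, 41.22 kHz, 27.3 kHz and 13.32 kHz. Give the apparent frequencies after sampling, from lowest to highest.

2.34 kHz, 4.02 kHz, 5.76 kHz

fs/2 = 7.83 kHz.
66.66 kHz mod fs = 4.02 kHz.
4.02 kHz ≤ fs/2 = 7.83 kHz, appears at 4.02 kHz.
41.22 kHz mod fs = 9.9 kHz.
9.9 kHz > fs/2 = 7.83 kHz, folds to fs − 9.9 kHz = 5.76 kHz.
27.3 kHz mod fs = 11.64 kHz.
11.64 kHz > fs/2 = 7.83 kHz, folds to fs − 11.64 kHz = 4.02 kHz.
13.32 kHz > fs/2 = 7.83 kHz, folds to fs − 13.32 kHz = 2.34 kHz.
Distinct values: {2.34 kHz, 4.02 kHz, 5.76 kHz}.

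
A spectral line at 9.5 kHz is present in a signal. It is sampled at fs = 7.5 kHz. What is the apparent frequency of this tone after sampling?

2 kHz

9.5 kHz mod fs = 2 kHz.
2 kHz ≤ fs/2 = 3.75 kHz, appears at 2 kHz.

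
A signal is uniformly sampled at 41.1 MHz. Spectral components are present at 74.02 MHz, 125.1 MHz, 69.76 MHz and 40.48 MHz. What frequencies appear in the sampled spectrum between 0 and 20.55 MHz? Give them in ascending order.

0.62 MHz, 1.8 MHz, 8.18 MHz, 12.44 MHz

fs/2 = 20.55 MHz.
74.02 MHz mod fs = 32.92 MHz.
32.92 MHz > fs/2 = 20.55 MHz, folds to fs − 32.92 MHz = 8.18 MHz.
125.1 MHz mod fs = 1.8 MHz.
1.8 MHz ≤ fs/2 = 20.55 MHz, appears at 1.8 MHz.
69.76 MHz mod fs = 28.66 MHz.
28.66 MHz > fs/2 = 20.55 MHz, folds to fs − 28.66 MHz = 12.44 MHz.
40.48 MHz > fs/2 = 20.55 MHz, folds to fs − 40.48 MHz = 0.62 MHz.
Distinct values: {0.62 MHz, 1.8 MHz, 8.18 MHz, 12.44 MHz}.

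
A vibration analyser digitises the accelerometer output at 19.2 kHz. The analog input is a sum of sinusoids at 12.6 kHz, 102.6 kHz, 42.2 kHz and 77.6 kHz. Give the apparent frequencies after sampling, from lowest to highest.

fs/2 = 9.6 kHz.
12.6 kHz > fs/2 = 9.6 kHz, folds to fs − 12.6 kHz = 6.6 kHz.
102.6 kHz mod fs = 6.6 kHz.
6.6 kHz ≤ fs/2 = 9.6 kHz, appears at 6.6 kHz.
42.2 kHz mod fs = 3.8 kHz.
3.8 kHz ≤ fs/2 = 9.6 kHz, appears at 3.8 kHz.
77.6 kHz mod fs = 0.8 kHz.
0.8 kHz ≤ fs/2 = 9.6 kHz, appears at 0.8 kHz.
Distinct values: {0.8 kHz, 3.8 kHz, 6.6 kHz}.

0.8 kHz, 3.8 kHz, 6.6 kHz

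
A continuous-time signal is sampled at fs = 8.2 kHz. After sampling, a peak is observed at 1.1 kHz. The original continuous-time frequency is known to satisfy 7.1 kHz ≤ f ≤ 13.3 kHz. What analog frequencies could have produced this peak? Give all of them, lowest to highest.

7.1 kHz, 9.3 kHz

Frequencies that alias to 1.1 kHz are k·fs ± 1.1 kHz for integer k ≥ 0.
k=0: 1.1 kHz.
k=1: 7.1 kHz, 9.3 kHz.
k=2: 15.3 kHz, 17.5 kHz.
Within [7.1 kHz, 13.3 kHz]: 7.1 kHz, 9.3 kHz.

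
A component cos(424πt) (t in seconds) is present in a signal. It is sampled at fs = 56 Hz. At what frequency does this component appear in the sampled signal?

ω = 424π rad/s → f = ω/(2π) = 212 Hz.
212 Hz mod fs = 44 Hz.
44 Hz > fs/2 = 28 Hz, folds to fs − 44 Hz = 12 Hz.

12 Hz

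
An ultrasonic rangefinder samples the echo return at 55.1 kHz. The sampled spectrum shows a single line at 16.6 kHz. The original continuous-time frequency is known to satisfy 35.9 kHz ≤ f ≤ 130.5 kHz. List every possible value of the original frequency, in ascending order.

Frequencies that alias to 16.6 kHz are k·fs ± 16.6 kHz for integer k ≥ 0.
k=0: 16.6 kHz.
k=1: 38.5 kHz, 71.7 kHz.
k=2: 93.6 kHz, 126.8 kHz.
k=3: 148.7 kHz, 181.9 kHz.
Within [35.9 kHz, 130.5 kHz]: 38.5 kHz, 71.7 kHz, 93.6 kHz, 126.8 kHz.

38.5 kHz, 71.7 kHz, 93.6 kHz, 126.8 kHz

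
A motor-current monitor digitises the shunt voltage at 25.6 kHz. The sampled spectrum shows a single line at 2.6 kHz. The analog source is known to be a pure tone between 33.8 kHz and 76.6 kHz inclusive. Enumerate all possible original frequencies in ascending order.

Frequencies that alias to 2.6 kHz are k·fs ± 2.6 kHz for integer k ≥ 0.
k=0: 2.6 kHz.
k=1: 23 kHz, 28.2 kHz.
k=2: 48.6 kHz, 53.8 kHz.
k=3: 74.2 kHz, 79.4 kHz.
k=4: 99.8 kHz, 105 kHz.
Within [33.8 kHz, 76.6 kHz]: 48.6 kHz, 53.8 kHz, 74.2 kHz.

48.6 kHz, 53.8 kHz, 74.2 kHz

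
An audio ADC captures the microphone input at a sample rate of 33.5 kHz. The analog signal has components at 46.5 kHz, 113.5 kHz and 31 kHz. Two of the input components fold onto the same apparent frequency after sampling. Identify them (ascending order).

46.5 kHz, 113.5 kHz

fs/2 = 16.75 kHz.
46.5 kHz mod fs = 13 kHz.
13 kHz ≤ fs/2 = 16.75 kHz, appears at 13 kHz.
113.5 kHz mod fs = 13 kHz.
13 kHz ≤ fs/2 = 16.75 kHz, appears at 13 kHz.
31 kHz > fs/2 = 16.75 kHz, folds to fs − 31 kHz = 2.5 kHz.
46.5 kHz and 113.5 kHz both map to 13 kHz.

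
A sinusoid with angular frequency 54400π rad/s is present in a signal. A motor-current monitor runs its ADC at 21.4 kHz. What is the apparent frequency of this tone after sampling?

ω = 54400π rad/s → f = ω/(2π) = 27200 Hz = 27.2 kHz.
27.2 kHz mod fs = 5.8 kHz.
5.8 kHz ≤ fs/2 = 10.7 kHz, appears at 5.8 kHz.

5.8 kHz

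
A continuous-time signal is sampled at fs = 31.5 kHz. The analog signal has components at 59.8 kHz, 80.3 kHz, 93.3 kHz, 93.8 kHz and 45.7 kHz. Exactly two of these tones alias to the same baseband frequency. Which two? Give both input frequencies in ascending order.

fs/2 = 15.75 kHz.
59.8 kHz mod fs = 28.3 kHz.
28.3 kHz > fs/2 = 15.75 kHz, folds to fs − 28.3 kHz = 3.2 kHz.
80.3 kHz mod fs = 17.3 kHz.
17.3 kHz > fs/2 = 15.75 kHz, folds to fs − 17.3 kHz = 14.2 kHz.
93.3 kHz mod fs = 30.3 kHz.
30.3 kHz > fs/2 = 15.75 kHz, folds to fs − 30.3 kHz = 1.2 kHz.
93.8 kHz mod fs = 30.8 kHz.
30.8 kHz > fs/2 = 15.75 kHz, folds to fs − 30.8 kHz = 0.7 kHz.
45.7 kHz mod fs = 14.2 kHz.
14.2 kHz ≤ fs/2 = 15.75 kHz, appears at 14.2 kHz.
45.7 kHz and 80.3 kHz both map to 14.2 kHz.

45.7 kHz, 80.3 kHz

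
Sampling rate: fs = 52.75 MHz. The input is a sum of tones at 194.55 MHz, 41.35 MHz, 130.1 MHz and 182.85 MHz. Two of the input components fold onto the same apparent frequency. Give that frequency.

fs/2 = 26.375 MHz.
194.55 MHz mod fs = 36.3 MHz.
36.3 MHz > fs/2 = 26.375 MHz, folds to fs − 36.3 MHz = 16.45 MHz.
41.35 MHz > fs/2 = 26.375 MHz, folds to fs − 41.35 MHz = 11.4 MHz.
130.1 MHz mod fs = 24.6 MHz.
24.6 MHz ≤ fs/2 = 26.375 MHz, appears at 24.6 MHz.
182.85 MHz mod fs = 24.6 MHz.
24.6 MHz ≤ fs/2 = 26.375 MHz, appears at 24.6 MHz.
130.1 MHz and 182.85 MHz both map to 24.6 MHz.

24.6 MHz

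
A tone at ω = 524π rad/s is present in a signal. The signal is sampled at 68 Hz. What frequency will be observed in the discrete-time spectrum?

ω = 524π rad/s → f = ω/(2π) = 262 Hz.
262 Hz mod fs = 58 Hz.
58 Hz > fs/2 = 34 Hz, folds to fs − 58 Hz = 10 Hz.

10 Hz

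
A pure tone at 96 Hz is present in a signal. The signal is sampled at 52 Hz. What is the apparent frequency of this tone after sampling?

8 Hz

96 Hz mod fs = 44 Hz.
44 Hz > fs/2 = 26 Hz, folds to fs − 44 Hz = 8 Hz.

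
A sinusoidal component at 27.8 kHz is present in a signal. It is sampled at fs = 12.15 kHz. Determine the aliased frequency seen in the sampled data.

3.5 kHz

27.8 kHz mod fs = 3.5 kHz.
3.5 kHz ≤ fs/2 = 6.075 kHz, appears at 3.5 kHz.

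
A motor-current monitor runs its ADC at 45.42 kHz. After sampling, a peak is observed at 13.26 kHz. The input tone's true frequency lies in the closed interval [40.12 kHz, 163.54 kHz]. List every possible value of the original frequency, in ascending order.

58.68 kHz, 77.58 kHz, 104.1 kHz, 123 kHz, 149.52 kHz

Frequencies that alias to 13.26 kHz are k·fs ± 13.26 kHz for integer k ≥ 0.
k=0: 13.26 kHz.
k=1: 32.16 kHz, 58.68 kHz.
k=2: 77.58 kHz, 104.1 kHz.
k=3: 123 kHz, 149.52 kHz.
k=4: 168.42 kHz, 194.94 kHz.
Within [40.12 kHz, 163.54 kHz]: 58.68 kHz, 77.58 kHz, 104.1 kHz, 123 kHz, 149.52 kHz.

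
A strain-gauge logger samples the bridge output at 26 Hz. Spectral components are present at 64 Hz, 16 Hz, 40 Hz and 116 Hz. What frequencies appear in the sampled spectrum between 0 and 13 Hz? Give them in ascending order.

10 Hz, 12 Hz

fs/2 = 13 Hz.
64 Hz mod fs = 12 Hz.
12 Hz ≤ fs/2 = 13 Hz, appears at 12 Hz.
16 Hz > fs/2 = 13 Hz, folds to fs − 16 Hz = 10 Hz.
40 Hz mod fs = 14 Hz.
14 Hz > fs/2 = 13 Hz, folds to fs − 14 Hz = 12 Hz.
116 Hz mod fs = 12 Hz.
12 Hz ≤ fs/2 = 13 Hz, appears at 12 Hz.
Distinct values: {10 Hz, 12 Hz}.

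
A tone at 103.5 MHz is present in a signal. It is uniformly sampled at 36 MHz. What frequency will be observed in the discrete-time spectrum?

103.5 MHz mod fs = 31.5 MHz.
31.5 MHz > fs/2 = 18 MHz, folds to fs − 31.5 MHz = 4.5 MHz.

4.5 MHz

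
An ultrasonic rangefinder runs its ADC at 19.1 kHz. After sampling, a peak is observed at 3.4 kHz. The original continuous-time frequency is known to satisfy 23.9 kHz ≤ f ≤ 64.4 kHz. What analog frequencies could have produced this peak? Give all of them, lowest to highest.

Frequencies that alias to 3.4 kHz are k·fs ± 3.4 kHz for integer k ≥ 0.
k=0: 3.4 kHz.
k=1: 15.7 kHz, 22.5 kHz.
k=2: 34.8 kHz, 41.6 kHz.
k=3: 53.9 kHz, 60.7 kHz.
k=4: 73 kHz, 79.8 kHz.
Within [23.9 kHz, 64.4 kHz]: 34.8 kHz, 41.6 kHz, 53.9 kHz, 60.7 kHz.

34.8 kHz, 41.6 kHz, 53.9 kHz, 60.7 kHz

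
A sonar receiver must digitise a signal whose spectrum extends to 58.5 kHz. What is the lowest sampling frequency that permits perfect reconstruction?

Nyquist rate = 2 × 58.5 kHz = 117 kHz.

117 kHz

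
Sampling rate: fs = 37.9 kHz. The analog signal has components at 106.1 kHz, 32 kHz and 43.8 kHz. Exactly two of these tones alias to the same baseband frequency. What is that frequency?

fs/2 = 18.95 kHz.
106.1 kHz mod fs = 30.3 kHz.
30.3 kHz > fs/2 = 18.95 kHz, folds to fs − 30.3 kHz = 7.6 kHz.
32 kHz > fs/2 = 18.95 kHz, folds to fs − 32 kHz = 5.9 kHz.
43.8 kHz mod fs = 5.9 kHz.
5.9 kHz ≤ fs/2 = 18.95 kHz, appears at 5.9 kHz.
32 kHz and 43.8 kHz both map to 5.9 kHz.

5.9 kHz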